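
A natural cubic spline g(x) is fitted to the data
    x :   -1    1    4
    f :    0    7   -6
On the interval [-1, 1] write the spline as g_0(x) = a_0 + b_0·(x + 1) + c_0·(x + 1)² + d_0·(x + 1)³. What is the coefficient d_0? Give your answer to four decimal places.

-0.3917

Write M_i for g''(x_i). With h_i = 2, 3 and divided differences Δ_i = 7/2, -13/3, the continuity of g' gives the tridiagonal system
  2·M_0 + 10·M_1 + 3·M_2 = 6(Δ_1 - Δ_0) = -47
Natural end conditions: M_0 = M_2 = 0.
Solving the tridiagonal system: M_0 = 0, M_1 = -47/10, M_2 = 0.
On [-1, 1], with g_0(x) = a_0 + b_0·(x + 1) + c_0·(x + 1)² + d_0·(x + 1)³: c_0 = M_0/2 = 0, d_0 = (M_1 - M_0)/(6h_0) = -47/120, b_0 = Δ_0 - h_0(2M_0 + M_1)/6 = 76/15.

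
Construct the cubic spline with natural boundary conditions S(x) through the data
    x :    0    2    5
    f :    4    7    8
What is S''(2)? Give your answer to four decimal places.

Put σ_i = S'' at the i-th knot. Here h = (2, 3) and Δ = (3/2, 1/3), so the interior equations h_(i-1)·σ_(i-1) + 2(h_(i-1)+h_i)·σ_i + h_i·σ_(i+1) = 6(Δ_i − Δ_(i-1)) read
  2·σ_0 + 10·σ_1 + 3·σ_2 = 6(Δ_1 - Δ_0) = -7
Natural end conditions: σ_0 = σ_2 = 0.
Solving: σ_0 = 0, σ_1 = -7/10, σ_2 = 0.

-0.7000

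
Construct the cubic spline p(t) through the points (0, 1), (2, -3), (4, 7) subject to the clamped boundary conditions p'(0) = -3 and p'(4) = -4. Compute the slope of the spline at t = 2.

Let σ_i = p''(x_i). Step sizes h_i = 2, 2; slopes of the chords Δ_i = (y_(i+1) - y_i)/h_i = -2, 5.
  2·σ_0 + 8·σ_1 + 2·σ_2 = 6(Δ_1 - Δ_0) = 42
Clamped end conditions give two more equations: 2h_0·σ_0 + h_0·σ_1 = 6(Δ_0 - p'(0)) = 6 and h_1·σ_1 + 2h_1·σ_2 = 6(p'(4) - Δ_1) = -54.
Hence σ_0 = -4, σ_1 = 11, σ_2 = -19.
On [2, 4], p'(t) = b_1 + 2c_1·(t - 2) + 3d_1·(t - 2)² with b_1 = Δ_1 - h_1(2σ_1 + σ_2)/6 = 4, c_1 = σ_1/2 = 11/2, d_1 = (σ_2 - σ_1)/(6h_1) = -5/2. So p'(2) = 4.

4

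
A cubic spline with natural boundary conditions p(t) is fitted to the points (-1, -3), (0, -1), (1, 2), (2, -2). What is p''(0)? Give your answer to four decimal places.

4.4000

Let m_i = p''(x_i). Step sizes h_i = 1, 1, 1; slopes of the chords Δ_i = (y_(i+1) - y_i)/h_i = 2, 3, -4.
  1·m_0 + 4·m_1 + 1·m_2 = 6(Δ_1 - Δ_0) = 6
  1·m_1 + 4·m_2 + 1·m_3 = 6(Δ_2 - Δ_1) = -42
Natural end conditions: m_0 = m_3 = 0.
Hence m_0 = 0, m_1 = 22/5, m_2 = -58/5, m_3 = 0.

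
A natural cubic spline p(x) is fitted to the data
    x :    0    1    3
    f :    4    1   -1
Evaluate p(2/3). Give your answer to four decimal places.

Let M_i = p''(x_i). Step sizes h_i = 1, 2; slopes of the chords Δ_i = (y_(i+1) - y_i)/h_i = -3, -1.
  1·M_0 + 6·M_1 + 2·M_2 = 6(Δ_1 - Δ_0) = 12
Natural end conditions: M_0 = M_2 = 0.
Forward elimination and back-substitution give M_0 = 0, M_1 = 2, M_2 = 0.
On [0, 1], p(x) = 4 - 10/3·x + 0·x² + 1/3·x³.
With x = 2/3: p(2/3) = 152/81.

1.8765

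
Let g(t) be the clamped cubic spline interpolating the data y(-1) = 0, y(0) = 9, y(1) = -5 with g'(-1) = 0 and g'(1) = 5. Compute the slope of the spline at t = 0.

-5

Put M_i = g'' at the i-th knot. Here h = (1, 1) and Δ = (9, -14), so the interior equations h_(i-1)·M_(i-1) + 2(h_(i-1)+h_i)·M_i + h_i·M_(i+1) = 6(Δ_i − Δ_(i-1)) read
  1·M_0 + 4·M_1 + 1·M_2 = 6(Δ_1 - Δ_0) = -138
Clamped end conditions give two more equations: 2h_0·M_0 + h_0·M_1 = 6(Δ_0 - g'(-1)) = 54 and h_1·M_1 + 2h_1·M_2 = 6(g'(1) - Δ_1) = 114.
Solving: M_0 = 64, M_1 = -74, M_2 = 94.
On [0, 1], g'(t) = b_1 + 2c_1·t + 3d_1·t² with b_1 = Δ_1 - h_1(2M_1 + M_2)/6 = -5, c_1 = M_1/2 = -37, d_1 = (M_2 - M_1)/(6h_1) = 28. So g'(0) = -5.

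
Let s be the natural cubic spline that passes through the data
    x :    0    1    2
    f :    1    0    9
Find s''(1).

15

Put σ_i = s'' at the i-th knot. Here h = (1, 1) and Δ = (-1, 9), so the interior equations h_(i-1)·σ_(i-1) + 2(h_(i-1)+h_i)·σ_i + h_i·σ_(i+1) = 6(Δ_i − Δ_(i-1)) read
  1·σ_0 + 4·σ_1 + 1·σ_2 = 6(Δ_1 - Δ_0) = 60
Natural end conditions: σ_0 = σ_2 = 0.
Hence σ_0 = 0, σ_1 = 15, σ_2 = 0.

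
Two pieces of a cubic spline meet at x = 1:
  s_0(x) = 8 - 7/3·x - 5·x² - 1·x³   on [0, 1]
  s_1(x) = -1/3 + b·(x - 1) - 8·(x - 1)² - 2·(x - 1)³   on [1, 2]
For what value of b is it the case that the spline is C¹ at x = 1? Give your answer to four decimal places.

s_0'(x) = -7/3 - 10·x - 3·x², so s_0'(1) = -46/3. On the right, s_1'(1) = b, so b = -46/3.

-15.3333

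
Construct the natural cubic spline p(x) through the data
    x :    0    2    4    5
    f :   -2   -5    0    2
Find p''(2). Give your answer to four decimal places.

3.4091

With M_i denoting the second derivative at x_i, h_i = 2, 2, 1, and Δ_i = (y_(i+1) − y_i)/h_i = -3/2, 5/2, 2:
  2·M_0 + 8·M_1 + 2·M_2 = 6(Δ_1 - Δ_0) = 24
  2·M_1 + 6·M_2 + 1·M_3 = 6(Δ_2 - Δ_1) = -3
Natural end conditions: M_0 = M_3 = 0.
Hence M_0 = 0, M_1 = 75/22, M_2 = -18/11, M_3 = 0.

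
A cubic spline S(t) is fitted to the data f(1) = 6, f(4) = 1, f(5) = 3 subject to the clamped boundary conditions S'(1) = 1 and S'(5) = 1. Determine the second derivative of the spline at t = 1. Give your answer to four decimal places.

-5.4167

Put M_i = S'' at the i-th knot. Here h = (3, 1) and Δ = (-5/3, 2), so the interior equations h_(i-1)·M_(i-1) + 2(h_(i-1)+h_i)·M_i + h_i·M_(i+1) = 6(Δ_i − Δ_(i-1)) read
  3·M_0 + 8·M_1 + 1·M_2 = 6(Δ_1 - Δ_0) = 22
Clamped end conditions give two more equations: 2h_0·M_0 + h_0·M_1 = 6(Δ_0 - S'(1)) = -16 and h_1·M_1 + 2h_1·M_2 = 6(S'(5) - Δ_1) = -6.
Solving: M_0 = -65/12, M_1 = 11/2, M_2 = -23/4.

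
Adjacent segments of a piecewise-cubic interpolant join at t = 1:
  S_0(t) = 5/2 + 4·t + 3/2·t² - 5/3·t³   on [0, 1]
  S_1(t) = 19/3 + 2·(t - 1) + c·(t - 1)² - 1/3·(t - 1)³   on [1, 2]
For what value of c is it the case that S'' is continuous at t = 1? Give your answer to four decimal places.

S_0''(t) = 3 - 10·t, so S_0''(1) = -7. On the right, S_1''(1) = 2c, so c = -7/2.

-3.5000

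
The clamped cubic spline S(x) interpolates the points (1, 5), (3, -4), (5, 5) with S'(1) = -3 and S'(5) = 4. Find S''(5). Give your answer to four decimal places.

Put M_i = S'' at the i-th knot. Here h = (2, 2) and Δ = (-9/2, 9/2), so the interior equations h_(i-1)·M_(i-1) + 2(h_(i-1)+h_i)·M_i + h_i·M_(i+1) = 6(Δ_i − Δ_(i-1)) read
  2·M_0 + 8·M_1 + 2·M_2 = 6(Δ_1 - Δ_0) = 54
Clamped end conditions give two more equations: 2h_0·M_0 + h_0·M_1 = 6(Δ_0 - S'(1)) = -9 and h_1·M_1 + 2h_1·M_2 = 6(S'(5) - Δ_1) = -3.
Solving the tridiagonal system: M_0 = -29/4, M_1 = 10, M_2 = -23/4.

-5.7500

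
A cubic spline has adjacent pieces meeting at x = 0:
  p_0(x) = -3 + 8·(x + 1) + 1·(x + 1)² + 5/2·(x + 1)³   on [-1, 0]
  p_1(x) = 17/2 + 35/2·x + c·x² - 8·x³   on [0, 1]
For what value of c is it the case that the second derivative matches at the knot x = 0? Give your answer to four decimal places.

8.5000

p_0''(x) = 2 + 15·(x + 1), so p_0''(0) = 17. On the right, p_1''(0) = 2c, so c = 17/2.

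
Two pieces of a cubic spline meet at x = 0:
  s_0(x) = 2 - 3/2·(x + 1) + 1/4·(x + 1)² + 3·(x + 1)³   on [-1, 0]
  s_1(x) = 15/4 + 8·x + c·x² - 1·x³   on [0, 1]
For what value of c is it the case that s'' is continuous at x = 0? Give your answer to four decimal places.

s_0''(x) = 1/2 + 18·(x + 1), so s_0''(0) = 37/2. On the right, s_1''(0) = 2c, so c = 37/4.

9.2500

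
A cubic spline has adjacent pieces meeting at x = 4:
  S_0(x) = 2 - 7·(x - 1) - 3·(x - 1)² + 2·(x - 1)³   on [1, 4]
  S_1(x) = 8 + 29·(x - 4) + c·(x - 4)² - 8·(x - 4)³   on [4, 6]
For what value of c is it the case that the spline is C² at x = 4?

S_0''(x) = -6 + 12·(x - 1), so S_0''(4) = 30. On the right, S_1''(4) = 2c, so c = 15.

15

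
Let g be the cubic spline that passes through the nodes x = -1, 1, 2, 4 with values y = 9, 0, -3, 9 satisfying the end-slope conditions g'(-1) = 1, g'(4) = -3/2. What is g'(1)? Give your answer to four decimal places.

-6.1875

With m_i denoting the second derivative at x_i, h_i = 2, 1, 2, and Δ_i = (y_(i+1) − y_i)/h_i = -9/2, -3, 6:
  2·m_0 + 6·m_1 + 1·m_2 = 6(Δ_1 - Δ_0) = 9
  1·m_1 + 6·m_2 + 2·m_3 = 6(Δ_2 - Δ_1) = 54
Clamped end conditions give two more equations: 2h_0·m_0 + h_0·m_1 = 6(Δ_0 - g'(-1)) = -33 and h_2·m_2 + 2h_2·m_3 = 6(g'(4) - Δ_2) = -45.
Solving the tridiagonal system: m_0 = -149/16, m_1 = 17/8, m_2 = 119/8, m_3 = -299/16.
On [1, 2], g'(x) = b_1 + 2c_1·(x - 1) + 3d_1·(x - 1)² with b_1 = Δ_1 - h_1(2m_1 + m_2)/6 = -99/16, c_1 = m_1/2 = 17/16, d_1 = (m_2 - m_1)/(6h_1) = 17/8. So g'(1) = -99/16.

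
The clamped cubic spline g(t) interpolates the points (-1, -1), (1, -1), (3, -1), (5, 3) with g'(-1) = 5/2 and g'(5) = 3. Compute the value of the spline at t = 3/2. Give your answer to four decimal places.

-1.3344

Put σ_i = g'' at the i-th knot. Here h = (2, 2, 2) and Δ = (0, 0, 2), so the interior equations h_(i-1)·σ_(i-1) + 2(h_(i-1)+h_i)·σ_i + h_i·σ_(i+1) = 6(Δ_i − Δ_(i-1)) read
  2·σ_0 + 8·σ_1 + 2·σ_2 = 6(Δ_1 - Δ_0) = 0
  2·σ_1 + 8·σ_2 + 2·σ_3 = 6(Δ_2 - Δ_1) = 12
Clamped end conditions give two more equations: 2h_0·σ_0 + h_0·σ_1 = 6(Δ_0 - g'(-1)) = -15 and h_2·σ_2 + 2h_2·σ_3 = 6(g'(5) - Δ_2) = 6.
Forward elimination and back-substitution give σ_0 = -62/15, σ_1 = 23/30, σ_2 = 16/15, σ_3 = 29/30.
On [1, 3], g(t) = -1 - 13/15·(t - 1) + 23/60·(t - 1)² + 1/40·(t - 1)³.
With (t - 1) = 1/2: g(3/2) = -427/320.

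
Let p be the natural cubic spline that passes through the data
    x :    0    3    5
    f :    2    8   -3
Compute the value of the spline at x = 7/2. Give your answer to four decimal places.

6.2344

With M_i denoting the second derivative at x_i, h_i = 3, 2, and Δ_i = (y_(i+1) − y_i)/h_i = 2, -11/2:
  3·M_0 + 10·M_1 + 2·M_2 = 6(Δ_1 - Δ_0) = -45
Natural end conditions: M_0 = M_2 = 0.
Solving the tridiagonal system: M_0 = 0, M_1 = -9/2, M_2 = 0.
On [3, 5], p(x) = 8 - 5/2·(x - 3) - 9/4·(x - 3)² + 3/8·(x - 3)³.
With (x - 3) = 1/2: p(7/2) = 399/64.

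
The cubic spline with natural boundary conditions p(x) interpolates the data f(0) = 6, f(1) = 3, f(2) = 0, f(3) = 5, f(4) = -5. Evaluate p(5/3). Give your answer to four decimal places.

0.0053

With σ_i denoting the second derivative at x_i, h_i = 1, 1, 1, 1, and Δ_i = (y_(i+1) − y_i)/h_i = -3, -3, 5, -10:
  1·σ_0 + 4·σ_1 + 1·σ_2 = 6(Δ_1 - Δ_0) = 0
  1·σ_1 + 4·σ_2 + 1·σ_3 = 6(Δ_2 - Δ_1) = 48
  1·σ_2 + 4·σ_3 + 1·σ_4 = 6(Δ_3 - Δ_2) = -90
Natural end conditions: σ_0 = σ_4 = 0.
Forward elimination and back-substitution give σ_0 = 0, σ_1 = -141/28, σ_2 = 141/7, σ_3 = -771/28, σ_4 = 0.
On [1, 2], p(x) = 3 - 131/28·(x - 1) - 141/56·(x - 1)² + 235/56·(x - 1)³.
With (x - 1) = 2/3: p(5/3) = 1/189.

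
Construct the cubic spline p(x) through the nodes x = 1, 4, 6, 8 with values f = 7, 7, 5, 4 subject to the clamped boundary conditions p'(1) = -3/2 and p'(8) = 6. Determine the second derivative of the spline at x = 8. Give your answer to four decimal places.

10.8243

Put M_i = p'' at the i-th knot. Here h = (3, 2, 2) and Δ = (0, -1, -1/2), so the interior equations h_(i-1)·M_(i-1) + 2(h_(i-1)+h_i)·M_i + h_i·M_(i+1) = 6(Δ_i − Δ_(i-1)) read
  3·M_0 + 10·M_1 + 2·M_2 = 6(Δ_1 - Δ_0) = -6
  2·M_1 + 8·M_2 + 2·M_3 = 6(Δ_2 - Δ_1) = 3
Clamped end conditions give two more equations: 2h_0·M_0 + h_0·M_1 = 6(Δ_0 - p'(1)) = 9 and h_2·M_2 + 2h_2·M_3 = 6(p'(8) - Δ_2) = 39.
Solving the tridiagonal system: M_0 = 69/37, M_1 = -27/37, M_2 = -159/74, M_3 = 801/74.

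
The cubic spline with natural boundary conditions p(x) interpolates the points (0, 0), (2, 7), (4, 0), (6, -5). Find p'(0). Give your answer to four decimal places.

5.4333

Let σ_i = p''(x_i). Step sizes h_i = 2, 2, 2; slopes of the chords Δ_i = (y_(i+1) - y_i)/h_i = 7/2, -7/2, -5/2.
  2·σ_0 + 8·σ_1 + 2·σ_2 = 6(Δ_1 - Δ_0) = -42
  2·σ_1 + 8·σ_2 + 2·σ_3 = 6(Δ_2 - Δ_1) = 6
Natural end conditions: σ_0 = σ_3 = 0.
Forward elimination and back-substitution give σ_0 = 0, σ_1 = -29/5, σ_2 = 11/5, σ_3 = 0.
On [0, 2], p'(x) = b_0 + 2c_0·x + 3d_0·x² with b_0 = Δ_0 - h_0(2σ_0 + σ_1)/6 = 163/30, c_0 = σ_0/2 = 0, d_0 = (σ_1 - σ_0)/(6h_0) = -29/60. So p'(0) = 163/30.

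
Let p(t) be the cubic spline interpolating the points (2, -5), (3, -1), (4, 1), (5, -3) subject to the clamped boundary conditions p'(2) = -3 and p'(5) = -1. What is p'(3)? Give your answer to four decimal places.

5.9333

With m_i denoting the second derivative at x_i, h_i = 1, 1, 1, and Δ_i = (y_(i+1) − y_i)/h_i = 4, 2, -4:
  1·m_0 + 4·m_1 + 1·m_2 = 6(Δ_1 - Δ_0) = -12
  1·m_1 + 4·m_2 + 1·m_3 = 6(Δ_2 - Δ_1) = -36
Clamped end conditions give two more equations: 2h_0·m_0 + h_0·m_1 = 6(Δ_0 - p'(2)) = 42 and h_2·m_2 + 2h_2·m_3 = 6(p'(5) - Δ_2) = 18.
Forward elimination and back-substitution give m_0 = 362/15, m_1 = -94/15, m_2 = -166/15, m_3 = 218/15.
On [3, 4], p'(t) = b_1 + 2c_1·(t - 3) + 3d_1·(t - 3)² with b_1 = Δ_1 - h_1(2m_1 + m_2)/6 = 89/15, c_1 = m_1/2 = -47/15, d_1 = (m_2 - m_1)/(6h_1) = -4/5. So p'(3) = 89/15.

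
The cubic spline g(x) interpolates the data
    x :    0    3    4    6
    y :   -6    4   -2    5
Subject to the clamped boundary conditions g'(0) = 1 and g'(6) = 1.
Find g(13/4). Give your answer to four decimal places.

2.5608

Write σ_i for g''(x_i). With h_i = 3, 1, 2 and divided differences Δ_i = 10/3, -6, 7/2, the continuity of g' gives the tridiagonal system
  3·σ_0 + 8·σ_1 + 1·σ_2 = 6(Δ_1 - Δ_0) = -56
  1·σ_1 + 6·σ_2 + 2·σ_3 = 6(Δ_2 - Δ_1) = 57
Clamped end conditions give two more equations: 2h_0·σ_0 + h_0·σ_1 = 6(Δ_0 - g'(0)) = 14 and h_2·σ_2 + 2h_2·σ_3 = 6(g'(6) - Δ_2) = -15.
Solving the tridiagonal system: σ_0 = 117/14, σ_1 = -253/21, σ_2 = 643/42, σ_3 = -479/42.
On [3, 4], g(x) = 4 - 127/28·(x - 3) - 253/42·(x - 3)² + 383/84·(x - 3)³.
With (x - 3) = 1/4: g(13/4) = 4589/1792.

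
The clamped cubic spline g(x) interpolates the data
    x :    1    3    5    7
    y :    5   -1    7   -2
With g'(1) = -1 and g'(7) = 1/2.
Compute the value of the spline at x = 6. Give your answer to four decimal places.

2.1750

With M_i denoting the second derivative at x_i, h_i = 2, 2, 2, and Δ_i = (y_(i+1) − y_i)/h_i = -3, 4, -9/2:
  2·M_0 + 8·M_1 + 2·M_2 = 6(Δ_1 - Δ_0) = 42
  2·M_1 + 8·M_2 + 2·M_3 = 6(Δ_2 - Δ_1) = -51
Clamped end conditions give two more equations: 2h_0·M_0 + h_0·M_1 = 6(Δ_0 - g'(1)) = -12 and h_2·M_2 + 2h_2·M_3 = 6(g'(7) - Δ_2) = 30.
Solving the tridiagonal system: M_0 = -41/5, M_1 = 52/5, M_2 = -62/5, M_3 = 137/10.
On [5, 7], g(x) = 7 - 4/5·(x - 5) - 31/5·(x - 5)² + 87/40·(x - 5)³.
With (x - 5) = 1: g(6) = 87/40.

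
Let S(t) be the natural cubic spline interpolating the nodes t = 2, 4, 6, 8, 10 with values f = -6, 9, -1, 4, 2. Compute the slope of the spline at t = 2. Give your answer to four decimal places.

11.4464

Put M_i = S'' at the i-th knot. Here h = (2, 2, 2, 2) and Δ = (15/2, -5, 5/2, -1), so the interior equations h_(i-1)·M_(i-1) + 2(h_(i-1)+h_i)·M_i + h_i·M_(i+1) = 6(Δ_i − Δ_(i-1)) read
  2·M_0 + 8·M_1 + 2·M_2 = 6(Δ_1 - Δ_0) = -75
  2·M_1 + 8·M_2 + 2·M_3 = 6(Δ_2 - Δ_1) = 45
  2·M_2 + 8·M_3 + 2·M_4 = 6(Δ_3 - Δ_2) = -21
Natural end conditions: M_0 = M_4 = 0.
Hence M_0 = 0, M_1 = -663/56, M_2 = 69/7, M_3 = -285/56, M_4 = 0.
On [2, 4], S'(t) = b_0 + 2c_0·(t - 2) + 3d_0·(t - 2)² with b_0 = Δ_0 - h_0(2M_0 + M_1)/6 = 641/56, c_0 = M_0/2 = 0, d_0 = (M_1 - M_0)/(6h_0) = -221/224. So S'(2) = 641/56.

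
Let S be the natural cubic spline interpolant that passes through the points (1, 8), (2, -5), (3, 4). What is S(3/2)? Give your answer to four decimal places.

-0.5625

With M_i denoting the second derivative at x_i, h_i = 1, 1, and Δ_i = (y_(i+1) − y_i)/h_i = -13, 9:
  1·M_0 + 4·M_1 + 1·M_2 = 6(Δ_1 - Δ_0) = 132
Natural end conditions: M_0 = M_2 = 0.
Solving: M_0 = 0, M_1 = 33, M_2 = 0.
On [1, 2], S(x) = 8 - 37/2·(x - 1) + 0·(x - 1)² + 11/2·(x - 1)³.
With (x - 1) = 1/2: S(3/2) = -9/16.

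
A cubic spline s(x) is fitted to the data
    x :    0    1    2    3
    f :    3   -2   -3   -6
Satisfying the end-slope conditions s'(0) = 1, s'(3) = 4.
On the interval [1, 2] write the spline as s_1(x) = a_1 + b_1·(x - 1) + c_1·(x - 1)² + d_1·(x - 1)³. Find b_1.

-4

Write M_i for s''(x_i). With h_i = 1, 1, 1 and divided differences Δ_i = -5, -1, -3, the continuity of s' gives the tridiagonal system
  1·M_0 + 4·M_1 + 1·M_2 = 6(Δ_1 - Δ_0) = 24
  1·M_1 + 4·M_2 + 1·M_3 = 6(Δ_2 - Δ_1) = -12
Clamped end conditions give two more equations: 2h_0·M_0 + h_0·M_1 = 6(Δ_0 - s'(0)) = -36 and h_2·M_2 + 2h_2·M_3 = 6(s'(3) - Δ_2) = 42.
Hence M_0 = -26, M_1 = 16, M_2 = -14, M_3 = 28.
On [1, 2], with s_1(x) = a_1 + b_1·(x - 1) + c_1·(x - 1)² + d_1·(x - 1)³: c_1 = M_1/2 = 8, d_1 = (M_2 - M_1)/(6h_1) = -5, b_1 = Δ_1 - h_1(2M_1 + M_2)/6 = -4.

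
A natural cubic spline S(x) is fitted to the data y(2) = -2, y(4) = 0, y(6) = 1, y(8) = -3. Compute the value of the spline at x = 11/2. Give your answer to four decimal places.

Write M_i for S''(x_i). With h_i = 2, 2, 2 and divided differences Δ_i = 1, 1/2, -2, the continuity of S' gives the tridiagonal system
  2·M_0 + 8·M_1 + 2·M_2 = 6(Δ_1 - Δ_0) = -3
  2·M_1 + 8·M_2 + 2·M_3 = 6(Δ_2 - Δ_1) = -15
Natural end conditions: M_0 = M_3 = 0.
Forward elimination and back-substitution give M_0 = 0, M_1 = 1/10, M_2 = -19/10, M_3 = 0.
On [4, 6], S(x) = 0 + 16/15·(x - 4) + 1/20·(x - 4)² - 1/6·(x - 4)³.
With (x - 4) = 3/2: S(11/2) = 23/20.

1.1500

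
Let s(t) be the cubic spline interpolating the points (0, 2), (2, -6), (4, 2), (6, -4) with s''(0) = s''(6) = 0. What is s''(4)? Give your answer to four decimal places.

-7.2000

Let M_i = s''(x_i). Step sizes h_i = 2, 2, 2; slopes of the chords Δ_i = (y_(i+1) - y_i)/h_i = -4, 4, -3.
  2·M_0 + 8·M_1 + 2·M_2 = 6(Δ_1 - Δ_0) = 48
  2·M_1 + 8·M_2 + 2·M_3 = 6(Δ_2 - Δ_1) = -42
Natural end conditions: M_0 = M_3 = 0.
Forward elimination and back-substitution give M_0 = 0, M_1 = 39/5, M_2 = -36/5, M_3 = 0.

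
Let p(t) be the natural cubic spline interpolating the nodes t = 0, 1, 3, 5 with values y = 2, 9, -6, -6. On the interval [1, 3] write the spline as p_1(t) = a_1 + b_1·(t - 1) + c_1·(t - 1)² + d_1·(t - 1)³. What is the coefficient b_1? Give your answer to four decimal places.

1.0455

With M_i denoting the second derivative at x_i, h_i = 1, 2, 2, and Δ_i = (y_(i+1) − y_i)/h_i = 7, -15/2, 0:
  1·M_0 + 6·M_1 + 2·M_2 = 6(Δ_1 - Δ_0) = -87
  2·M_1 + 8·M_2 + 2·M_3 = 6(Δ_2 - Δ_1) = 45
Natural end conditions: M_0 = M_3 = 0.
Solving the tridiagonal system: M_0 = 0, M_1 = -393/22, M_2 = 111/11, M_3 = 0.
On [1, 3], with p_1(t) = a_1 + b_1·(t - 1) + c_1·(t - 1)² + d_1·(t - 1)³: c_1 = M_1/2 = -393/44, d_1 = (M_2 - M_1)/(6h_1) = 205/88, b_1 = Δ_1 - h_1(2M_1 + M_2)/6 = 23/22.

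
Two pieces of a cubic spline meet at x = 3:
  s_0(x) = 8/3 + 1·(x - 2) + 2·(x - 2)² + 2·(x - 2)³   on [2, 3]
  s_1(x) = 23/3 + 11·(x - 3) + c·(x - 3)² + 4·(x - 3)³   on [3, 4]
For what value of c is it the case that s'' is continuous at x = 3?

s_0''(x) = 4 + 12·(x - 2), so s_0''(3) = 16. On the right, s_1''(3) = 2c, so c = 8.

8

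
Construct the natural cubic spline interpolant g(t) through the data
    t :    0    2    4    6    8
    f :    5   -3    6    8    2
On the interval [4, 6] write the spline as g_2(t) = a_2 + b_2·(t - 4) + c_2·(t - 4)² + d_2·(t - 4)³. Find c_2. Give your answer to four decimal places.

-1.9821

Put M_i = g'' at the i-th knot. Here h = (2, 2, 2, 2) and Δ = (-4, 9/2, 1, -3), so the interior equations h_(i-1)·M_(i-1) + 2(h_(i-1)+h_i)·M_i + h_i·M_(i+1) = 6(Δ_i − Δ_(i-1)) read
  2·M_0 + 8·M_1 + 2·M_2 = 6(Δ_1 - Δ_0) = 51
  2·M_1 + 8·M_2 + 2·M_3 = 6(Δ_2 - Δ_1) = -21
  2·M_2 + 8·M_3 + 2·M_4 = 6(Δ_3 - Δ_2) = -24
Natural end conditions: M_0 = M_4 = 0.
Solving the tridiagonal system: M_0 = 0, M_1 = 825/112, M_2 = -111/28, M_3 = -225/112, M_4 = 0.
On [4, 6], with g_2(t) = a_2 + b_2·(t - 4) + c_2·(t - 4)² + d_2·(t - 4)³: c_2 = M_2/2 = -111/56, d_2 = (M_3 - M_2)/(6h_2) = 73/448, b_2 = Δ_2 - h_2(2M_2 + M_3)/6 = 69/16.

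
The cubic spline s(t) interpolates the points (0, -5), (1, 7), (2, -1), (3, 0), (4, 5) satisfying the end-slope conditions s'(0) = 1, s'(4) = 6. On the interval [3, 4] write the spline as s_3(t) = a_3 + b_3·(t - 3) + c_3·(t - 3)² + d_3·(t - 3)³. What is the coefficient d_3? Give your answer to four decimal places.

0.9107

Put M_i = s'' at the i-th knot. Here h = (1, 1, 1, 1) and Δ = (12, -8, 1, 5), so the interior equations h_(i-1)·M_(i-1) + 2(h_(i-1)+h_i)·M_i + h_i·M_(i+1) = 6(Δ_i − Δ_(i-1)) read
  1·M_0 + 4·M_1 + 1·M_2 = 6(Δ_1 - Δ_0) = -120
  1·M_1 + 4·M_2 + 1·M_3 = 6(Δ_2 - Δ_1) = 54
  1·M_2 + 4·M_3 + 1·M_4 = 6(Δ_3 - Δ_2) = 24
Clamped end conditions give two more equations: 2h_0·M_0 + h_0·M_1 = 6(Δ_0 - s'(0)) = 66 and h_3·M_3 + 2h_3·M_4 = 6(s'(4) - Δ_3) = 6.
Solving: M_0 = 1643/28, M_1 = -719/14, M_2 = 107/4, M_3 = -23/14, M_4 = 107/28.
On [3, 4], with s_3(t) = a_3 + b_3·(t - 3) + c_3·(t - 3)² + d_3·(t - 3)³: c_3 = M_3/2 = -23/28, d_3 = (M_4 - M_3)/(6h_3) = 51/56, b_3 = Δ_3 - h_3(2M_3 + M_4)/6 = 275/56.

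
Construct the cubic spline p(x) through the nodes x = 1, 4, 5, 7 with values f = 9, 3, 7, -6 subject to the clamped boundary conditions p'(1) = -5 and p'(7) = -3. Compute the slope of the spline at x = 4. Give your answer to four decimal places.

4.4643

Write M_i for p''(x_i). With h_i = 3, 1, 2 and divided differences Δ_i = -2, 4, -13/2, the continuity of p' gives the tridiagonal system
  3·M_0 + 8·M_1 + 1·M_2 = 6(Δ_1 - Δ_0) = 36
  1·M_1 + 6·M_2 + 2·M_3 = 6(Δ_2 - Δ_1) = -63
Clamped end conditions give two more equations: 2h_0·M_0 + h_0·M_1 = 6(Δ_0 - p'(1)) = 18 and h_2·M_2 + 2h_2·M_3 = 6(p'(7) - Δ_2) = 21.
Hence M_0 = -13/42, M_1 = 139/21, M_2 = -673/42, M_3 = 557/42.
On [4, 5], p'(x) = b_1 + 2c_1·(x - 4) + 3d_1·(x - 4)² with b_1 = Δ_1 - h_1(2M_1 + M_2)/6 = 125/28, c_1 = M_1/2 = 139/42, d_1 = (M_2 - M_1)/(6h_1) = -317/84. So p'(4) = 125/28.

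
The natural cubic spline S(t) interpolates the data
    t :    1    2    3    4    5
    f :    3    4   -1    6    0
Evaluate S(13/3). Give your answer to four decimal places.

Put m_i = S'' at the i-th knot. Here h = (1, 1, 1, 1) and Δ = (1, -5, 7, -6), so the interior equations h_(i-1)·m_(i-1) + 2(h_(i-1)+h_i)·m_i + h_i·m_(i+1) = 6(Δ_i − Δ_(i-1)) read
  1·m_0 + 4·m_1 + 1·m_2 = 6(Δ_1 - Δ_0) = -36
  1·m_1 + 4·m_2 + 1·m_3 = 6(Δ_2 - Δ_1) = 72
  1·m_2 + 4·m_3 + 1·m_4 = 6(Δ_3 - Δ_2) = -78
Natural end conditions: m_0 = m_4 = 0.
Solving: m_0 = 0, m_1 = -453/28, m_2 = 201/7, m_3 = -747/28, m_4 = 0.
On [4, 5], S(t) = 6 + 81/28·(t - 4) - 747/56·(t - 4)² + 249/56·(t - 4)³.
With (t - 4) = 1/3: S(13/3) = 1423/252.

5.6468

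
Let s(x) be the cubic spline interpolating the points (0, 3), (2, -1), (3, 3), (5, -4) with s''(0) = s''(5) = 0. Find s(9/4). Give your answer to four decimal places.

Let M_i = s''(x_i). Step sizes h_i = 2, 1, 2; slopes of the chords Δ_i = (y_(i+1) - y_i)/h_i = -2, 4, -7/2.
  2·M_0 + 6·M_1 + 1·M_2 = 6(Δ_1 - Δ_0) = 36
  1·M_1 + 6·M_2 + 2·M_3 = 6(Δ_2 - Δ_1) = -45
Natural end conditions: M_0 = M_3 = 0.
Hence M_0 = 0, M_1 = 261/35, M_2 = -306/35, M_3 = 0.
On [2, 3], s(x) = -1 + 104/35·(x - 2) + 261/70·(x - 2)² - 27/10·(x - 2)³.
With (x - 2) = 1/4: s(9/4) = -297/4480.

-0.0663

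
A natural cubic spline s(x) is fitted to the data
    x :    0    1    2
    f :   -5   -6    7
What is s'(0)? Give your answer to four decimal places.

Let σ_i = s''(x_i). Step sizes h_i = 1, 1; slopes of the chords Δ_i = (y_(i+1) - y_i)/h_i = -1, 13.
  1·σ_0 + 4·σ_1 + 1·σ_2 = 6(Δ_1 - Δ_0) = 84
Natural end conditions: σ_0 = σ_2 = 0.
Solving: σ_0 = 0, σ_1 = 21, σ_2 = 0.
On [0, 1], s'(x) = b_0 + 2c_0·x + 3d_0·x² with b_0 = Δ_0 - h_0(2σ_0 + σ_1)/6 = -9/2, c_0 = σ_0/2 = 0, d_0 = (σ_1 - σ_0)/(6h_0) = 7/2. So s'(0) = -9/2.

-4.5000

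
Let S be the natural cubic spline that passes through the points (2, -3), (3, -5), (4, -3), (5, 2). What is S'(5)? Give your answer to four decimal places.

Put M_i = S'' at the i-th knot. Here h = (1, 1, 1) and Δ = (-2, 2, 5), so the interior equations h_(i-1)·M_(i-1) + 2(h_(i-1)+h_i)·M_i + h_i·M_(i+1) = 6(Δ_i − Δ_(i-1)) read
  1·M_0 + 4·M_1 + 1·M_2 = 6(Δ_1 - Δ_0) = 24
  1·M_1 + 4·M_2 + 1·M_3 = 6(Δ_2 - Δ_1) = 18
Natural end conditions: M_0 = M_3 = 0.
Forward elimination and back-substitution give M_0 = 0, M_1 = 26/5, M_2 = 16/5, M_3 = 0.
On [4, 5], S'(x) = b_2 + 2c_2·(x - 4) + 3d_2·(x - 4)² with b_2 = Δ_2 - h_2(2M_2 + M_3)/6 = 59/15, c_2 = M_2/2 = 8/5, d_2 = (M_3 - M_2)/(6h_2) = -8/15. So S'(5) = 83/15.

5.5333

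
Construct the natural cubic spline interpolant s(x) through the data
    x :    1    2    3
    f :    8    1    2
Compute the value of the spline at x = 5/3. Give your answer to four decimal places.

With m_i denoting the second derivative at x_i, h_i = 1, 1, and Δ_i = (y_(i+1) − y_i)/h_i = -7, 1:
  1·m_0 + 4·m_1 + 1·m_2 = 6(Δ_1 - Δ_0) = 48
Natural end conditions: m_0 = m_2 = 0.
Solving: m_0 = 0, m_1 = 12, m_2 = 0.
On [1, 2], s(x) = 8 - 9·(x - 1) + 0·(x - 1)² + 2·(x - 1)³.
With (x - 1) = 2/3: s(5/3) = 70/27.

2.5926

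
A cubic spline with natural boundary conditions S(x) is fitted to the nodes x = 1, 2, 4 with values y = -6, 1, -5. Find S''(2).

With m_i denoting the second derivative at x_i, h_i = 1, 2, and Δ_i = (y_(i+1) − y_i)/h_i = 7, -3:
  1·m_0 + 6·m_1 + 2·m_2 = 6(Δ_1 - Δ_0) = -60
Natural end conditions: m_0 = m_2 = 0.
Solving the tridiagonal system: m_0 = 0, m_1 = -10, m_2 = 0.

-10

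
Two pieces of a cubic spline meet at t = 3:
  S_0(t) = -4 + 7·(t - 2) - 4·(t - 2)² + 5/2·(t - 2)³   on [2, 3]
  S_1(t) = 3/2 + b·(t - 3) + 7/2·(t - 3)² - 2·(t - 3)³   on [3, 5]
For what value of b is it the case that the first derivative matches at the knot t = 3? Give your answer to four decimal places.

6.5000

S_0'(t) = 7 - 8·(t - 2) + 15/2·(t - 2)², so S_0'(3) = 13/2. On the right, S_1'(3) = b, so b = 13/2.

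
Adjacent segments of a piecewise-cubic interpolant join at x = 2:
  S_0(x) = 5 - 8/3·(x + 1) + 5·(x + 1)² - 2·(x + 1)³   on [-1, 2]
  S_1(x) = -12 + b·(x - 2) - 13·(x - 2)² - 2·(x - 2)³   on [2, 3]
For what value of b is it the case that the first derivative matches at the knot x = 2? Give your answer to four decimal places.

-26.6667

S_0'(x) = -8/3 + 10·(x + 1) - 6·(x + 1)², so S_0'(2) = -80/3. On the right, S_1'(2) = b, so b = -80/3.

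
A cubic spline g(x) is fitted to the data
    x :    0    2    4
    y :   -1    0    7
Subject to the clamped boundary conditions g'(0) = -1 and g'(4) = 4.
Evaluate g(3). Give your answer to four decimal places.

3.0625

Write σ_i for g''(x_i). With h_i = 2, 2 and divided differences Δ_i = 1/2, 7/2, the continuity of g' gives the tridiagonal system
  2·σ_0 + 8·σ_1 + 2·σ_2 = 6(Δ_1 - Δ_0) = 18
Clamped end conditions give two more equations: 2h_0·σ_0 + h_0·σ_1 = 6(Δ_0 - g'(0)) = 9 and h_1·σ_1 + 2h_1·σ_2 = 6(g'(4) - Δ_1) = 3.
Solving the tridiagonal system: σ_0 = 5/4, σ_1 = 2, σ_2 = -1/4.
On [2, 4], g(x) = 0 + 9/4·(x - 2) + 1·(x - 2)² - 3/16·(x - 2)³.
With (x - 2) = 1: g(3) = 49/16.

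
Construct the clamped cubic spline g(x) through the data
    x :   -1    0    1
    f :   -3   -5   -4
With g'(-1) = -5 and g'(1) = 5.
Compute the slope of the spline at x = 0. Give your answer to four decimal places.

Put m_i = g'' at the i-th knot. Here h = (1, 1) and Δ = (-2, 1), so the interior equations h_(i-1)·m_(i-1) + 2(h_(i-1)+h_i)·m_i + h_i·m_(i+1) = 6(Δ_i − Δ_(i-1)) read
  1·m_0 + 4·m_1 + 1·m_2 = 6(Δ_1 - Δ_0) = 18
Clamped end conditions give two more equations: 2h_0·m_0 + h_0·m_1 = 6(Δ_0 - g'(-1)) = 18 and h_1·m_1 + 2h_1·m_2 = 6(g'(1) - Δ_1) = 24.
Forward elimination and back-substitution give m_0 = 19/2, m_1 = -1, m_2 = 25/2.
On [0, 1], g'(x) = b_1 + 2c_1·x + 3d_1·x² with b_1 = Δ_1 - h_1(2m_1 + m_2)/6 = -3/4, c_1 = m_1/2 = -1/2, d_1 = (m_2 - m_1)/(6h_1) = 9/4. So g'(0) = -3/4.

-0.7500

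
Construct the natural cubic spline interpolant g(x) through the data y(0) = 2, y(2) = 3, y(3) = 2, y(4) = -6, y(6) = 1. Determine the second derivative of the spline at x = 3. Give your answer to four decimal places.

With M_i denoting the second derivative at x_i, h_i = 2, 1, 1, 2, and Δ_i = (y_(i+1) − y_i)/h_i = 1/2, -1, -8, 7/2:
  2·M_0 + 6·M_1 + 1·M_2 = 6(Δ_1 - Δ_0) = -9
  1·M_1 + 4·M_2 + 1·M_3 = 6(Δ_2 - Δ_1) = -42
  1·M_2 + 6·M_3 + 2·M_4 = 6(Δ_3 - Δ_2) = 69
Natural end conditions: M_0 = M_4 = 0.
Hence M_0 = 0, M_1 = 19/22, M_2 = -156/11, M_3 = 305/22, M_4 = 0.

-14.1818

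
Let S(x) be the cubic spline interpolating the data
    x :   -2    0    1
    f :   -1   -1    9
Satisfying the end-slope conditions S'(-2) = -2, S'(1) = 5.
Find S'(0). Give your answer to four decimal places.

8.6667

Put m_i = S'' at the i-th knot. Here h = (2, 1) and Δ = (0, 10), so the interior equations h_(i-1)·m_(i-1) + 2(h_(i-1)+h_i)·m_i + h_i·m_(i+1) = 6(Δ_i − Δ_(i-1)) read
  2·m_0 + 6·m_1 + 1·m_2 = 6(Δ_1 - Δ_0) = 60
Clamped end conditions give two more equations: 2h_0·m_0 + h_0·m_1 = 6(Δ_0 - S'(-2)) = 12 and h_1·m_1 + 2h_1·m_2 = 6(S'(1) - Δ_1) = -30.
Solving the tridiagonal system: m_0 = -14/3, m_1 = 46/3, m_2 = -68/3.
On [0, 1], S'(x) = b_1 + 2c_1·x + 3d_1·x² with b_1 = Δ_1 - h_1(2m_1 + m_2)/6 = 26/3, c_1 = m_1/2 = 23/3, d_1 = (m_2 - m_1)/(6h_1) = -19/3. So S'(0) = 26/3.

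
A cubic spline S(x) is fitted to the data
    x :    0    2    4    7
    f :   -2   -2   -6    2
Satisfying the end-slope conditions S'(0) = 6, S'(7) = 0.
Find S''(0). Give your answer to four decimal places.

-8.8108

Let M_i = S''(x_i). Step sizes h_i = 2, 2, 3; slopes of the chords Δ_i = (y_(i+1) - y_i)/h_i = 0, -2, 8/3.
  2·M_0 + 8·M_1 + 2·M_2 = 6(Δ_1 - Δ_0) = -12
  2·M_1 + 10·M_2 + 3·M_3 = 6(Δ_2 - Δ_1) = 28
Clamped end conditions give two more equations: 2h_0·M_0 + h_0·M_1 = 6(Δ_0 - S'(0)) = -36 and h_2·M_2 + 2h_2·M_3 = 6(S'(7) - Δ_2) = -16.
Forward elimination and back-substitution give M_0 = -326/37, M_1 = -14/37, M_2 = 160/37, M_3 = -536/111.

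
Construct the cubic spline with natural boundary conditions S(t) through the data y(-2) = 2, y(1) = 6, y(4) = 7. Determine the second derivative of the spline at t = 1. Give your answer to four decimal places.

-0.5000

Let M_i = S''(x_i). Step sizes h_i = 3, 3; slopes of the chords Δ_i = (y_(i+1) - y_i)/h_i = 4/3, 1/3.
  3·M_0 + 12·M_1 + 3·M_2 = 6(Δ_1 - Δ_0) = -6
Natural end conditions: M_0 = M_2 = 0.
Solving the tridiagonal system: M_0 = 0, M_1 = -1/2, M_2 = 0.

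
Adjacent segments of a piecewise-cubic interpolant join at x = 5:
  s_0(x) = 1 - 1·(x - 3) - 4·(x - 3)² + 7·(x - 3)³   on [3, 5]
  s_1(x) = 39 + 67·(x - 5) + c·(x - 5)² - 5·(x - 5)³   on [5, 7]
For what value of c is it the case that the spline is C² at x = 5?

38

s_0''(x) = -8 + 42·(x - 3), so s_0''(5) = 76. On the right, s_1''(5) = 2c, so c = 38.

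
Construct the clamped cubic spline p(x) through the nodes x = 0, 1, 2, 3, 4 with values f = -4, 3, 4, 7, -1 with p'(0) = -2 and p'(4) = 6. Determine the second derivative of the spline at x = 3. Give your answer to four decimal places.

-35.9286

With σ_i denoting the second derivative at x_i, h_i = 1, 1, 1, 1, and Δ_i = (y_(i+1) − y_i)/h_i = 7, 1, 3, -8:
  1·σ_0 + 4·σ_1 + 1·σ_2 = 6(Δ_1 - Δ_0) = -36
  1·σ_1 + 4·σ_2 + 1·σ_3 = 6(Δ_2 - Δ_1) = 12
  1·σ_2 + 4·σ_3 + 1·σ_4 = 6(Δ_3 - Δ_2) = -66
Clamped end conditions give two more equations: 2h_0·σ_0 + h_0·σ_1 = 6(Δ_0 - p'(0)) = 54 and h_3·σ_3 + 2h_3·σ_4 = 6(p'(4) - Δ_3) = 84.
Solving: σ_0 = 1079/28, σ_1 = -323/14, σ_2 = 71/4, σ_3 = -503/14, σ_4 = 1679/28.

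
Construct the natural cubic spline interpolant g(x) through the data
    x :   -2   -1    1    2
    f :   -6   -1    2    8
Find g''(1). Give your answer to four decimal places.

6.3750

With M_i denoting the second derivative at x_i, h_i = 1, 2, 1, and Δ_i = (y_(i+1) − y_i)/h_i = 5, 3/2, 6:
  1·M_0 + 6·M_1 + 2·M_2 = 6(Δ_1 - Δ_0) = -21
  2·M_1 + 6·M_2 + 1·M_3 = 6(Δ_2 - Δ_1) = 27
Natural end conditions: M_0 = M_3 = 0.
Forward elimination and back-substitution give M_0 = 0, M_1 = -45/8, M_2 = 51/8, M_3 = 0.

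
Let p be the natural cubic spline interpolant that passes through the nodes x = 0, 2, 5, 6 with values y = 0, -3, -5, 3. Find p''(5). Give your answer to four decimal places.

7.1127

Let m_i = p''(x_i). Step sizes h_i = 2, 3, 1; slopes of the chords Δ_i = (y_(i+1) - y_i)/h_i = -3/2, -2/3, 8.
  2·m_0 + 10·m_1 + 3·m_2 = 6(Δ_1 - Δ_0) = 5
  3·m_1 + 8·m_2 + 1·m_3 = 6(Δ_2 - Δ_1) = 52
Natural end conditions: m_0 = m_3 = 0.
Forward elimination and back-substitution give m_0 = 0, m_1 = -116/71, m_2 = 505/71, m_3 = 0.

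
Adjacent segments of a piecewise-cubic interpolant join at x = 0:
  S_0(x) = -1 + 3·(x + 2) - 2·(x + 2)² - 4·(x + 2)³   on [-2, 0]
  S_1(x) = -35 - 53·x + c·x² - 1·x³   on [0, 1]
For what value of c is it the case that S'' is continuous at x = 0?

S_0''(x) = -4 - 24·(x + 2), so S_0''(0) = -52. On the right, S_1''(0) = 2c, so c = -26.

-26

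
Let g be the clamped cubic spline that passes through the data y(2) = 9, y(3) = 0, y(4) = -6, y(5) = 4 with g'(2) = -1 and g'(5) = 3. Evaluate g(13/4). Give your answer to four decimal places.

-2.9219

Write m_i for g''(x_i). With h_i = 1, 1, 1 and divided differences Δ_i = -9, -6, 10, the continuity of g' gives the tridiagonal system
  1·m_0 + 4·m_1 + 1·m_2 = 6(Δ_1 - Δ_0) = 18
  1·m_1 + 4·m_2 + 1·m_3 = 6(Δ_2 - Δ_1) = 96
Clamped end conditions give two more equations: 2h_0·m_0 + h_0·m_1 = 6(Δ_0 - g'(2)) = -48 and h_2·m_2 + 2h_2·m_3 = 6(g'(5) - Δ_2) = -42.
Hence m_0 = -76/3, m_1 = 8/3, m_2 = 98/3, m_3 = -112/3.
On [3, 4], g(x) = 0 - 37/3·(x - 3) + 4/3·(x - 3)² + 5·(x - 3)³.
With (x - 3) = 1/4: g(13/4) = -187/64.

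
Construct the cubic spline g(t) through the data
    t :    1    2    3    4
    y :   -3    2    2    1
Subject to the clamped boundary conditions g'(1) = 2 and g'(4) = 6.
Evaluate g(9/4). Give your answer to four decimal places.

2.7250

Let m_i = g''(x_i). Step sizes h_i = 1, 1, 1; slopes of the chords Δ_i = (y_(i+1) - y_i)/h_i = 5, 0, -1.
  1·m_0 + 4·m_1 + 1·m_2 = 6(Δ_1 - Δ_0) = -30
  1·m_1 + 4·m_2 + 1·m_3 = 6(Δ_2 - Δ_1) = -6
Clamped end conditions give two more equations: 2h_0·m_0 + h_0·m_1 = 6(Δ_0 - g'(1)) = 18 and h_2·m_2 + 2h_2·m_3 = 6(g'(4) - Δ_2) = 42.
Forward elimination and back-substitution give m_0 = 208/15, m_1 = -146/15, m_2 = -74/15, m_3 = 352/15.
On [2, 3], g(t) = 2 + 61/15·(t - 2) - 73/15·(t - 2)² + 4/5·(t - 2)³.
With (t - 2) = 1/4: g(9/4) = 109/40.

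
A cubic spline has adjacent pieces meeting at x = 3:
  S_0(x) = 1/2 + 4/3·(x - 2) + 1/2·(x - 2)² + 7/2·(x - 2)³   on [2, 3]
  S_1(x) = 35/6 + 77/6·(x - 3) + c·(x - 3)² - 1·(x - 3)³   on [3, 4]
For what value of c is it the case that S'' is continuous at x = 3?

S_0''(x) = 1 + 21·(x - 2), so S_0''(3) = 22. On the right, S_1''(3) = 2c, so c = 11.

11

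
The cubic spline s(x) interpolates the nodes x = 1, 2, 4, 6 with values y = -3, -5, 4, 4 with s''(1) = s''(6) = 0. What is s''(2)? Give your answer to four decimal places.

Put M_i = s'' at the i-th knot. Here h = (1, 2, 2) and Δ = (-2, 9/2, 0), so the interior equations h_(i-1)·M_(i-1) + 2(h_(i-1)+h_i)·M_i + h_i·M_(i+1) = 6(Δ_i − Δ_(i-1)) read
  1·M_0 + 6·M_1 + 2·M_2 = 6(Δ_1 - Δ_0) = 39
  2·M_1 + 8·M_2 + 2·M_3 = 6(Δ_2 - Δ_1) = -27
Natural end conditions: M_0 = M_3 = 0.
Solving the tridiagonal system: M_0 = 0, M_1 = 183/22, M_2 = -60/11, M_3 = 0.

8.3182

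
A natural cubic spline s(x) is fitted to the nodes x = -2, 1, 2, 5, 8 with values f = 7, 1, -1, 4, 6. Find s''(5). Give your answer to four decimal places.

-1.3246

Let m_i = s''(x_i). Step sizes h_i = 3, 1, 3, 3; slopes of the chords Δ_i = (y_(i+1) - y_i)/h_i = -2, -2, 5/3, 2/3.
  3·m_0 + 8·m_1 + 1·m_2 = 6(Δ_1 - Δ_0) = 0
  1·m_1 + 8·m_2 + 3·m_3 = 6(Δ_2 - Δ_1) = 22
  3·m_2 + 12·m_3 + 3·m_4 = 6(Δ_3 - Δ_2) = -6
Natural end conditions: m_0 = m_4 = 0.
Solving the tridiagonal system: m_0 = 0, m_1 = -47/114, m_2 = 188/57, m_3 = -151/114, m_4 = 0.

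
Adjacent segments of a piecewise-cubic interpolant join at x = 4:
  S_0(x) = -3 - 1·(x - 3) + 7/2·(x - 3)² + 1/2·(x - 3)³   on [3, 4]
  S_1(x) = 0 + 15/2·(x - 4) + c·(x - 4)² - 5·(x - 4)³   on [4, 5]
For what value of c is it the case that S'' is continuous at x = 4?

5

S_0''(x) = 7 + 3·(x - 3), so S_0''(4) = 10. On the right, S_1''(4) = 2c, so c = 5.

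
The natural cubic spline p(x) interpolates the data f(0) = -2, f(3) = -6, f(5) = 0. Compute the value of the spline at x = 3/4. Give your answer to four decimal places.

-3.9141

Write M_i for p''(x_i). With h_i = 3, 2 and divided differences Δ_i = -4/3, 3, the continuity of p' gives the tridiagonal system
  3·M_0 + 10·M_1 + 2·M_2 = 6(Δ_1 - Δ_0) = 26
Natural end conditions: M_0 = M_2 = 0.
Forward elimination and back-substitution give M_0 = 0, M_1 = 13/5, M_2 = 0.
On [0, 3], p(x) = -2 - 79/30·x + 0·x² + 13/90·x³.
With x = 3/4: p(3/4) = -501/128.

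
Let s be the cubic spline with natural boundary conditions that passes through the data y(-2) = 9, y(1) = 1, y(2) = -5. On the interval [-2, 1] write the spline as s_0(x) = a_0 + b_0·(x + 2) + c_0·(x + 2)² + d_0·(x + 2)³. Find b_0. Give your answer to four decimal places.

-1.4167

Put M_i = s'' at the i-th knot. Here h = (3, 1) and Δ = (-8/3, -6), so the interior equations h_(i-1)·M_(i-1) + 2(h_(i-1)+h_i)·M_i + h_i·M_(i+1) = 6(Δ_i − Δ_(i-1)) read
  3·M_0 + 8·M_1 + 1·M_2 = 6(Δ_1 - Δ_0) = -20
Natural end conditions: M_0 = M_2 = 0.
Solving the tridiagonal system: M_0 = 0, M_1 = -5/2, M_2 = 0.
On [-2, 1], with s_0(x) = a_0 + b_0·(x + 2) + c_0·(x + 2)² + d_0·(x + 2)³: c_0 = M_0/2 = 0, d_0 = (M_1 - M_0)/(6h_0) = -5/36, b_0 = Δ_0 - h_0(2M_0 + M_1)/6 = -17/12.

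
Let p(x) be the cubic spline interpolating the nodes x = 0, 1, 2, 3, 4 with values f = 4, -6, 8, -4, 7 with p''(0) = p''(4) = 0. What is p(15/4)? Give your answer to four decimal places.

2.2704

Put m_i = p'' at the i-th knot. Here h = (1, 1, 1, 1) and Δ = (-10, 14, -12, 11), so the interior equations h_(i-1)·m_(i-1) + 2(h_(i-1)+h_i)·m_i + h_i·m_(i+1) = 6(Δ_i − Δ_(i-1)) read
  1·m_0 + 4·m_1 + 1·m_2 = 6(Δ_1 - Δ_0) = 144
  1·m_1 + 4·m_2 + 1·m_3 = 6(Δ_2 - Δ_1) = -156
  1·m_2 + 4·m_3 + 1·m_4 = 6(Δ_3 - Δ_2) = 138
Natural end conditions: m_0 = m_4 = 0.
Forward elimination and back-substitution give m_0 = 0, m_1 = 1461/28, m_2 = -453/7, m_3 = 1419/28, m_4 = 0.
On [3, 4], p(x) = -4 - 165/28·(x - 3) + 1419/56·(x - 3)² - 473/56·(x - 3)³.
With (x - 3) = 3/4: p(15/4) = 8137/3584.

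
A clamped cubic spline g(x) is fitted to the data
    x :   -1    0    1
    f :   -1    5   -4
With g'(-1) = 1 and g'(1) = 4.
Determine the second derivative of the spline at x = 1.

63

With M_i denoting the second derivative at x_i, h_i = 1, 1, and Δ_i = (y_(i+1) − y_i)/h_i = 6, -9:
  1·M_0 + 4·M_1 + 1·M_2 = 6(Δ_1 - Δ_0) = -90
Clamped end conditions give two more equations: 2h_0·M_0 + h_0·M_1 = 6(Δ_0 - g'(-1)) = 30 and h_1·M_1 + 2h_1·M_2 = 6(g'(1) - Δ_1) = 78.
Solving the tridiagonal system: M_0 = 39, M_1 = -48, M_2 = 63.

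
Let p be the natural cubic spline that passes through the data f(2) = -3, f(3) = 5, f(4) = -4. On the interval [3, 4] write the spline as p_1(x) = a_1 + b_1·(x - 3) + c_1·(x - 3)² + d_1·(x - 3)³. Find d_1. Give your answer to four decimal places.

With m_i denoting the second derivative at x_i, h_i = 1, 1, and Δ_i = (y_(i+1) − y_i)/h_i = 8, -9:
  1·m_0 + 4·m_1 + 1·m_2 = 6(Δ_1 - Δ_0) = -102
Natural end conditions: m_0 = m_2 = 0.
Forward elimination and back-substitution give m_0 = 0, m_1 = -51/2, m_2 = 0.
On [3, 4], with p_1(x) = a_1 + b_1·(x - 3) + c_1·(x - 3)² + d_1·(x - 3)³: c_1 = m_1/2 = -51/4, d_1 = (m_2 - m_1)/(6h_1) = 17/4, b_1 = Δ_1 - h_1(2m_1 + m_2)/6 = -1/2.

4.2500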